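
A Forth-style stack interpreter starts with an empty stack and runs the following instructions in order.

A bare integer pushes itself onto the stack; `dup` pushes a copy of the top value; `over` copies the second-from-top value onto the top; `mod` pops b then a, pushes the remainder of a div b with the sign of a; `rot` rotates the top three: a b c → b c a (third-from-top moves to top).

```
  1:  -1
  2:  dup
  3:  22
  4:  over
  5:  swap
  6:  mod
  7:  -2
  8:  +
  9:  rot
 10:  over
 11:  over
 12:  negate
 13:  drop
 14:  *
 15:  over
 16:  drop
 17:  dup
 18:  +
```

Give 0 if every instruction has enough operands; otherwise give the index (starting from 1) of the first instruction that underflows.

0

-1     -> -1
dup    -> -1 -1
22     -> -1 -1 22
over   -> -1 -1 22 -1
swap   -> -1 -1 -1 22
mod    -> -1 -1 -1
-2     -> -1 -1 -1 -2
+      -> -1 -1 -3
rot    -> -1 -3 -1
over   -> -1 -3 -1 -3
over   -> -1 -3 -1 -3 -1
negate -> -1 -3 -1 -3 1
drop   -> -1 -3 -1 -3
*      -> -1 -3 3
over   -> -1 -3 3 -3
drop   -> -1 -3 3
dup    -> -1 -3 3 3
+      -> -1 -3 6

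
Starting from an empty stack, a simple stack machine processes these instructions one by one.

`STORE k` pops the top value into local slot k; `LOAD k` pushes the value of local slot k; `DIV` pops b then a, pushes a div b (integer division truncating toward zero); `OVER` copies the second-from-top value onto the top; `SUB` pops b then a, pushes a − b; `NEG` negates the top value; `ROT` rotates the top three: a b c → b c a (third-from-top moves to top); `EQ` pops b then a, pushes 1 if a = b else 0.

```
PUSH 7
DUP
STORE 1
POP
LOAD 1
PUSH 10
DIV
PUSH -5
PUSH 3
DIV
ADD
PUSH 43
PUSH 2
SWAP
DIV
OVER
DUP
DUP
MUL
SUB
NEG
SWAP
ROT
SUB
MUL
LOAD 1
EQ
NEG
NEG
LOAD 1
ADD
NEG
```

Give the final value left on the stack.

-7

PUSH 7   7
DUP      7 7
STORE 1  7
POP      (empty)
LOAD 1   7
PUSH 10  7 10
DIV      0
PUSH -5  0 -5
PUSH 3   0 -5 3
DIV      0 -1
ADD      -1
PUSH 43  -1 43
PUSH 2   -1 43 2
SWAP     -1 2 43
DIV      -1 0
OVER     -1 0 -1
DUP      -1 0 -1 -1
DUP      -1 0 -1 -1 -1
MUL      -1 0 -1 1
SUB      -1 0 -2
NEG      -1 0 2
SWAP     -1 2 0
ROT      2 0 -1
SUB      2 1
MUL      2
LOAD 1   2 7
EQ       0
NEG      0
NEG      0
LOAD 1   0 7
ADD      7
NEG      -7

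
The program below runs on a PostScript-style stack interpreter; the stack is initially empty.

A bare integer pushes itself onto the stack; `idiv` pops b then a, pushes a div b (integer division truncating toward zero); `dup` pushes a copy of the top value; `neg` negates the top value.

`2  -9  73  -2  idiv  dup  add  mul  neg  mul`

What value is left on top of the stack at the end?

-1296

2     [2]
-9    [2, -9]
73    [2, -9, 73]
-2    [2, -9, 73, -2]
idiv  [2, -9, -36]
dup   [2, -9, -36, -36]
add   [2, -9, -72]
mul   [2, 648]
neg   [2, -648]
mul   [-1296]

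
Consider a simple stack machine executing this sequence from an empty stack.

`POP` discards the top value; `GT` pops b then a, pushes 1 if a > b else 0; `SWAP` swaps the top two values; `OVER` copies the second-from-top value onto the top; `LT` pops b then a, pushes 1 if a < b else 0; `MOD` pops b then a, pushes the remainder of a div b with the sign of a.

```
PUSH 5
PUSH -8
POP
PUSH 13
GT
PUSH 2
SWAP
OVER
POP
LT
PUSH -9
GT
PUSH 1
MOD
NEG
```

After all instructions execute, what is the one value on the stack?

PUSH 5  -> [5]
PUSH -8 -> [5, -8]
POP     -> [5]
PUSH 13 -> [5, 13]
GT      -> [0]
PUSH 2  -> [0, 2]
SWAP    -> [2, 0]
OVER    -> [2, 0, 2]
POP     -> [2, 0]
LT      -> [0]
PUSH -9 -> [0, -9]
GT      -> [1]
PUSH 1  -> [1, 1]
MOD     -> [0]
NEG     -> [0]

0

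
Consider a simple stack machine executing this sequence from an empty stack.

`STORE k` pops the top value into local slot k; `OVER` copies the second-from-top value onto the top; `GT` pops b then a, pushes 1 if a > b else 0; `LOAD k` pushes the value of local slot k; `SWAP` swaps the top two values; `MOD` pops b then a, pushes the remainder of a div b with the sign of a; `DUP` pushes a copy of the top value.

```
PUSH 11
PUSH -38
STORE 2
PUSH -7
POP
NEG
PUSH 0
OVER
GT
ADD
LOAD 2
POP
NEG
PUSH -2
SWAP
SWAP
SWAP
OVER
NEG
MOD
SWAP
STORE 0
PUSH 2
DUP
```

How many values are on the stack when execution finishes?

3

PUSH 11  : [11]
PUSH -38 : [11, -38]
STORE 2  : [11]
PUSH -7  : [11, -7]
POP      : [11]
NEG      : [-11]
PUSH 0   : [-11, 0]
OVER     : [-11, 0, -11]
GT       : [-11, 1]
ADD      : [-10]
LOAD 2   : [-10, -38]
POP      : [-10]
NEG      : [10]
PUSH -2  : [10, -2]
SWAP     : [-2, 10]
SWAP     : [10, -2]
SWAP     : [-2, 10]
OVER     : [-2, 10, -2]
NEG      : [-2, 10, 2]
MOD      : [-2, 0]
SWAP     : [0, -2]
STORE 0  : [0]
PUSH 2   : [0, 2]
DUP      : [0, 2, 2]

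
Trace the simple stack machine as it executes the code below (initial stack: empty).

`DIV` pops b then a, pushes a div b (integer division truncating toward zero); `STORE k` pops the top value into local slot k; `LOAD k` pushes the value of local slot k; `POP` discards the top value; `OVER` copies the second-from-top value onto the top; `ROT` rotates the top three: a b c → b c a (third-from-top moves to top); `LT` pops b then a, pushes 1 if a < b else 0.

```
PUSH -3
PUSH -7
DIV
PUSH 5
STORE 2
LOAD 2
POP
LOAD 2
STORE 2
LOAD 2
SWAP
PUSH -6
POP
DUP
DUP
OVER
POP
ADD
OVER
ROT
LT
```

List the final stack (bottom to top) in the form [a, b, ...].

PUSH -3 -> [-3]
PUSH -7 -> [-3, -7]
DIV     -> [0]
PUSH 5  -> [0, 5]
STORE 2 -> [0]
LOAD 2  -> [0, 5]
POP     -> [0]
LOAD 2  -> [0, 5]
STORE 2 -> [0]
LOAD 2  -> [0, 5]
SWAP    -> [5, 0]
PUSH -6 -> [5, 0, -6]
POP     -> [5, 0]
DUP     -> [5, 0, 0]
DUP     -> [5, 0, 0, 0]
OVER    -> [5, 0, 0, 0, 0]
POP     -> [5, 0, 0, 0]
ADD     -> [5, 0, 0]
OVER    -> [5, 0, 0, 0]
ROT     -> [5, 0, 0, 0]
LT      -> [5, 0, 0]

[5, 0, 0]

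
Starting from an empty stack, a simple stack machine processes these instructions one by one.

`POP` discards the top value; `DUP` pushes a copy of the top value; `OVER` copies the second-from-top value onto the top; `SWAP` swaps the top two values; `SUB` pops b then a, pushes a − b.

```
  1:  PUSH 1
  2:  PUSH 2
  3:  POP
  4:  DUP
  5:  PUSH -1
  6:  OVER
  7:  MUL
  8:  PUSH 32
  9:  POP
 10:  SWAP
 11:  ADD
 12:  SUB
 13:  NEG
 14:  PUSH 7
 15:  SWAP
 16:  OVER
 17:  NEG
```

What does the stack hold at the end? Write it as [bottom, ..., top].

[7, -1, -7]

PUSH 1  -> 1
PUSH 2  -> 1 2
POP     -> 1
DUP     -> 1 1
PUSH -1 -> 1 1 -1
OVER    -> 1 1 -1 1
MUL     -> 1 1 -1
PUSH 32 -> 1 1 -1 32
POP     -> 1 1 -1
SWAP    -> 1 -1 1
ADD     -> 1 0
SUB     -> 1
NEG     -> -1
PUSH 7  -> -1 7
SWAP    -> 7 -1
OVER    -> 7 -1 7
NEG     -> 7 -1 -7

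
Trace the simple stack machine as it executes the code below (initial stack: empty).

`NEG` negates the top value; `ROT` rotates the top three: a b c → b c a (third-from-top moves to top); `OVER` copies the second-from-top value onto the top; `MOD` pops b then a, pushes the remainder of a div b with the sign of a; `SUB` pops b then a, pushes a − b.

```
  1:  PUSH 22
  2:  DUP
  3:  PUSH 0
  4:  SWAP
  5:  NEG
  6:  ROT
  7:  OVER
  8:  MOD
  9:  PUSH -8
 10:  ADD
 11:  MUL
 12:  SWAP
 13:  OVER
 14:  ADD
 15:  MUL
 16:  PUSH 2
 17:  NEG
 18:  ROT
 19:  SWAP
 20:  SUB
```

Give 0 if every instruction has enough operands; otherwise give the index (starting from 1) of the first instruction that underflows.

PUSH 22 -> 22
DUP     -> 22 22
PUSH 0  -> 22 22 0
SWAP    -> 22 0 22
NEG     -> 22 0 -22
ROT     -> 0 -22 22
OVER    -> 0 -22 22 -22
MOD     -> 0 -22 0
PUSH -8 -> 0 -22 0 -8
ADD     -> 0 -22 -8
MUL     -> 0 176
SWAP    -> 176 0
OVER    -> 176 0 176
ADD     -> 176 176
MUL     -> 30976
PUSH 2  -> 30976 2
NEG     -> 30976 -2
ROT  — needs 3 operands, stack has 2 → underflow

18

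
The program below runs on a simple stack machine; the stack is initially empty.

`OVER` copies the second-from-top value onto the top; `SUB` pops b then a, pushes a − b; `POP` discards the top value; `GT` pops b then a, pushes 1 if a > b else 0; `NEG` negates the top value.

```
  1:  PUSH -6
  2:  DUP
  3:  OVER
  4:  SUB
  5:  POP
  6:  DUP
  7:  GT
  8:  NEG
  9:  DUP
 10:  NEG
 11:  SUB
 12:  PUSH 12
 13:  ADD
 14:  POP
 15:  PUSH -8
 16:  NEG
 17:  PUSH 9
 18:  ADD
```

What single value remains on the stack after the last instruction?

PUSH -6 : -6
DUP     : -6 -6
OVER    : -6 -6 -6
SUB     : -6 0
POP     : -6
DUP     : -6 -6
GT      : 0
NEG     : 0
DUP     : 0 0
NEG     : 0 0
SUB     : 0
PUSH 12 : 0 12
ADD     : 12
POP     : (empty)
PUSH -8 : -8
NEG     : 8
PUSH 9  : 8 9
ADD     : 17

17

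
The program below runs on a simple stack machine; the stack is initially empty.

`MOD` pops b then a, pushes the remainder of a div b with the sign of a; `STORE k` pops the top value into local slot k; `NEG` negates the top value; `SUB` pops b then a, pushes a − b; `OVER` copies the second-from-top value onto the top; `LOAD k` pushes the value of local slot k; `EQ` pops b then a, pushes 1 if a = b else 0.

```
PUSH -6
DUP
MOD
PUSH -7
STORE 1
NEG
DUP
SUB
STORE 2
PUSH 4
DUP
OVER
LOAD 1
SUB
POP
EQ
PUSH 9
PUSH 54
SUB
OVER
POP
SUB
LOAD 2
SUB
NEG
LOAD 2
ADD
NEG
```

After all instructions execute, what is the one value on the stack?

PUSH -6 → -6
DUP     → -6 -6
MOD     → 0
PUSH -7 → 0 -7
STORE 1 → 0
NEG     → 0
DUP     → 0 0
SUB     → 0
STORE 2 → (empty)
PUSH 4  → 4
DUP     → 4 4
OVER    → 4 4 4
LOAD 1  → 4 4 4 -7
SUB     → 4 4 11
POP     → 4 4
EQ      → 1
PUSH 9  → 1 9
PUSH 54 → 1 9 54
SUB     → 1 -45
OVER    → 1 -45 1
POP     → 1 -45
SUB     → 46
LOAD 2  → 46 0
SUB     → 46
NEG     → -46
LOAD 2  → -46 0
ADD     → -46
NEG     → 46

46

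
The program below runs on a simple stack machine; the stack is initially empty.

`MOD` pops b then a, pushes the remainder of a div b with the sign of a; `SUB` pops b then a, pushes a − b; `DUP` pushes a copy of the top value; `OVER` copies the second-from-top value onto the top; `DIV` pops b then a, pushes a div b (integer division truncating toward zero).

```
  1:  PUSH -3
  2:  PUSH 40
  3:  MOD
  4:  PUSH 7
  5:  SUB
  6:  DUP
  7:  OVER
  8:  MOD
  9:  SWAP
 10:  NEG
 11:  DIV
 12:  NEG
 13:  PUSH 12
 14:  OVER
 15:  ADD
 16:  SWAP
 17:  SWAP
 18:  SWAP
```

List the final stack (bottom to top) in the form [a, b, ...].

PUSH -3  -3
PUSH 40  -3 40
MOD      -3
PUSH 7   -3 7
SUB      -10
DUP      -10 -10
OVER     -10 -10 -10
MOD      -10 0
SWAP     0 -10
NEG      0 10
DIV      0
NEG      0
PUSH 12  0 12
OVER     0 12 0
ADD      0 12
SWAP     12 0
SWAP     0 12
SWAP     12 0

[12, 0]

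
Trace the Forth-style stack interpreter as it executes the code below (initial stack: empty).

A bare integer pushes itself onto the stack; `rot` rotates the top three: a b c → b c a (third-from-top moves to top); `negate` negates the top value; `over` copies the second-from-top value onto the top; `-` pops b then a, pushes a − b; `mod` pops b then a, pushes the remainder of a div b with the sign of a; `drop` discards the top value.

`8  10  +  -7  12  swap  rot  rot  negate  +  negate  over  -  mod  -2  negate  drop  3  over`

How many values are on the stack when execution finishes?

3

8      -> 8
10     -> 8 10
+      -> 18
-7     -> 18 -7
12     -> 18 -7 12
swap   -> 18 12 -7
rot    -> 12 -7 18
rot    -> -7 18 12
negate -> -7 18 -12
+      -> -7 6
negate -> -7 -6
over   -> -7 -6 -7
-      -> -7 1
mod    -> 0
-2     -> 0 -2
negate -> 0 2
drop   -> 0
3      -> 0 3
over   -> 0 3 0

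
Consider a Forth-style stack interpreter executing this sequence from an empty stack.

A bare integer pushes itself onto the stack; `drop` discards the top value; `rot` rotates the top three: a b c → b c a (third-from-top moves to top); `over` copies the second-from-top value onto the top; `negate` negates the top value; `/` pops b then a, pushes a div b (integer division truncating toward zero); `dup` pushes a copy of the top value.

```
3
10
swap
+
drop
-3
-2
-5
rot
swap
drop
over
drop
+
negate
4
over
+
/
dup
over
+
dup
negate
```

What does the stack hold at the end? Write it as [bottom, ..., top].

3       3
10      3 10
swap    10 3
+       13
drop    (empty)
-3      -3
-2      -3 -2
-5      -3 -2 -5
rot     -2 -5 -3
swap    -2 -3 -5
drop    -2 -3
over    -2 -3 -2
drop    -2 -3
+       -5
negate  5
4       5 4
over    5 4 5
+       5 9
/       0
dup     0 0
over    0 0 0
+       0 0
dup     0 0 0
negate  0 0 0

[0, 0, 0]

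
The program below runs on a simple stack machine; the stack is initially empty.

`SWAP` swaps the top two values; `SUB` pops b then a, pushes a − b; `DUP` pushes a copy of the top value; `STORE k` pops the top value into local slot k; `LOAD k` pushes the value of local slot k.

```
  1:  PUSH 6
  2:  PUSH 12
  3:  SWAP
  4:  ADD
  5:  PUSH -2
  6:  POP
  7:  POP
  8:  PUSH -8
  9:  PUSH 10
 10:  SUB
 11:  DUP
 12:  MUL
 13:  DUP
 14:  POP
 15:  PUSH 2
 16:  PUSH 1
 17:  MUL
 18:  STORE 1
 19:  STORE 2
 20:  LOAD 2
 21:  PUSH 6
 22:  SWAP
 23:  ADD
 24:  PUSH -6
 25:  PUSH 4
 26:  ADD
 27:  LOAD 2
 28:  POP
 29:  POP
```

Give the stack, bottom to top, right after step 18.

[324]

PUSH 6  : 6
PUSH 12 : 6 12
SWAP    : 12 6
ADD     : 18
PUSH -2 : 18 -2
POP     : 18
POP     : (empty)
PUSH -8 : -8
PUSH 10 : -8 10
SUB     : -18
DUP     : -18 -18
MUL     : 324
DUP     : 324 324
POP     : 324
PUSH 2  : 324 2
PUSH 1  : 324 2 1
MUL     : 324 2
STORE 1 : 324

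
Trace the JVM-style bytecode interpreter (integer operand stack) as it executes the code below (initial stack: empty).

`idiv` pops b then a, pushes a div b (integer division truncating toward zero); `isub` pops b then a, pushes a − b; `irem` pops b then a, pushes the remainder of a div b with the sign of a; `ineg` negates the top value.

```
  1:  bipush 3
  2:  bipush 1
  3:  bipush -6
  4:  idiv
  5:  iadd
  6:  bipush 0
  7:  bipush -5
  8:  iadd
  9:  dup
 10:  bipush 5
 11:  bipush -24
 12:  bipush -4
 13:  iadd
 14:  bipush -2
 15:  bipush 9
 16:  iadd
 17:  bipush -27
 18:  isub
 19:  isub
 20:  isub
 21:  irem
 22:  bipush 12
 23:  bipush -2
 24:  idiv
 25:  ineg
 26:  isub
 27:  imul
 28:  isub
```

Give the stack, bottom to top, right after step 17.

[3, -5, -5, 5, -28, 7, -27]

bipush 3   : 3
bipush 1   : 3 1
bipush -6  : 3 1 -6
idiv       : 3 0
iadd       : 3
bipush 0   : 3 0
bipush -5  : 3 0 -5
iadd       : 3 -5
dup        : 3 -5 -5
bipush 5   : 3 -5 -5 5
bipush -24 : 3 -5 -5 5 -24
bipush -4  : 3 -5 -5 5 -24 -4
iadd       : 3 -5 -5 5 -28
bipush -2  : 3 -5 -5 5 -28 -2
bipush 9   : 3 -5 -5 5 -28 -2 9
iadd       : 3 -5 -5 5 -28 7
bipush -27 : 3 -5 -5 5 -28 7 -27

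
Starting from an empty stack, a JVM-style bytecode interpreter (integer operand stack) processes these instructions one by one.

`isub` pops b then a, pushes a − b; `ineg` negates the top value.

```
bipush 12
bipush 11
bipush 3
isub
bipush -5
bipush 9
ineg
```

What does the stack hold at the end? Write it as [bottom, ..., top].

bipush 12 : 12
bipush 11 : 12 11
bipush 3  : 12 11 3
isub      : 12 8
bipush -5 : 12 8 -5
bipush 9  : 12 8 -5 9
ineg      : 12 8 -5 -9

[12, 8, -5, -9]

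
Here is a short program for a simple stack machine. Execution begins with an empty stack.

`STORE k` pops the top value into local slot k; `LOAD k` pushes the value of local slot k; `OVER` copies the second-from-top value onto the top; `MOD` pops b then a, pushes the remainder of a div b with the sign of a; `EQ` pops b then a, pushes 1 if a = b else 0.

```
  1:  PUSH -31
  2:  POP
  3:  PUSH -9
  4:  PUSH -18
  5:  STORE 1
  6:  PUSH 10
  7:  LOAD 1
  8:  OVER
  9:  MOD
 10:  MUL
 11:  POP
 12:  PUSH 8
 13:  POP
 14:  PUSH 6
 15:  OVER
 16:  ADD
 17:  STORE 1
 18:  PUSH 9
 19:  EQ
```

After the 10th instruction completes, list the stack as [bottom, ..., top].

PUSH -31 -> [-31]
POP      -> []
PUSH -9  -> [-9]
PUSH -18 -> [-9, -18]
STORE 1  -> [-9]
PUSH 10  -> [-9, 10]
LOAD 1   -> [-9, 10, -18]
OVER     -> [-9, 10, -18, 10]
MOD      -> [-9, 10, -8]
MUL      -> [-9, -80]

[-9, -80]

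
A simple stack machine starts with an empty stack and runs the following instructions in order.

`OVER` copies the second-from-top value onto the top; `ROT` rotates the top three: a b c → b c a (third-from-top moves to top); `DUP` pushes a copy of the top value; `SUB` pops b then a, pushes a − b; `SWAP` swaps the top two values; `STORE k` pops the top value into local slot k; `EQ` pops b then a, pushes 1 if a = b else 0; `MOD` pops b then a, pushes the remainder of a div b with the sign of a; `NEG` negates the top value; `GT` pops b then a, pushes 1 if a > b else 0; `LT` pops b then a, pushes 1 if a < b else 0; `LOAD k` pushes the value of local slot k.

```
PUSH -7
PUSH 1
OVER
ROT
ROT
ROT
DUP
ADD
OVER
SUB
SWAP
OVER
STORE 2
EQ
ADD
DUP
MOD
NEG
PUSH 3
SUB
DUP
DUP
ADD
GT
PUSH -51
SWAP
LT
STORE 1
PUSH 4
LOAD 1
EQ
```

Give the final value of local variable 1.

PUSH -7  -> -7
PUSH 1   -> -7 1
OVER     -> -7 1 -7
ROT      -> 1 -7 -7
ROT      -> -7 -7 1
ROT      -> -7 1 -7
DUP      -> -7 1 -7 -7
ADD      -> -7 1 -14
OVER     -> -7 1 -14 1
SUB      -> -7 1 -15
SWAP     -> -7 -15 1
OVER     -> -7 -15 1 -15
STORE 2  -> -7 -15 1
EQ       -> -7 0
ADD      -> -7
DUP      -> -7 -7
MOD      -> 0
NEG      -> 0
PUSH 3   -> 0 3
SUB      -> -3
DUP      -> -3 -3
DUP      -> -3 -3 -3
ADD      -> -3 -6
GT       -> 1
PUSH -51 -> 1 -51
SWAP     -> -51 1
LT       -> 1
STORE 1  -> (empty)
PUSH 4   -> 4
LOAD 1   -> 4 1
EQ       -> 0

1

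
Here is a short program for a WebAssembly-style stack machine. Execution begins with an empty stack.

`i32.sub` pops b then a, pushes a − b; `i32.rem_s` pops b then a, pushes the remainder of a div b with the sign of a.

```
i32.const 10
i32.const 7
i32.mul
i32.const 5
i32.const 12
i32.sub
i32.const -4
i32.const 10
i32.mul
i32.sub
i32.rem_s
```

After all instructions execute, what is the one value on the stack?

i32.const 10  [10]
i32.const 7   [10, 7]
i32.mul       [70]
i32.const 5   [70, 5]
i32.const 12  [70, 5, 12]
i32.sub       [70, -7]
i32.const -4  [70, -7, -4]
i32.const 10  [70, -7, -4, 10]
i32.mul       [70, -7, -40]
i32.sub       [70, 33]
i32.rem_s     [4]

4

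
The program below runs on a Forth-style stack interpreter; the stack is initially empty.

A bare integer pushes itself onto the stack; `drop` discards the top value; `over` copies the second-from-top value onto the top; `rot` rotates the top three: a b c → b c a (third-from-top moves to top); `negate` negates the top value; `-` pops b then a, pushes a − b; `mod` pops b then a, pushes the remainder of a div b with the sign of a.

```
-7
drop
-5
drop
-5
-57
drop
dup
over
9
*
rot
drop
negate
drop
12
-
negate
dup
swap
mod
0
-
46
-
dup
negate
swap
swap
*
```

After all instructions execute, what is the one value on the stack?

-2116

-7      -7
drop    (empty)
-5      -5
drop    (empty)
-5      -5
-57     -5 -57
drop    -5
dup     -5 -5
over    -5 -5 -5
9       -5 -5 -5 9
*       -5 -5 -45
rot     -5 -45 -5
drop    -5 -45
negate  -5 45
drop    -5
12      -5 12
-       -17
negate  17
dup     17 17
swap    17 17
mod     0
0       0 0
-       0
46      0 46
-       -46
dup     -46 -46
negate  -46 46
swap    46 -46
swap    -46 46
*       -2116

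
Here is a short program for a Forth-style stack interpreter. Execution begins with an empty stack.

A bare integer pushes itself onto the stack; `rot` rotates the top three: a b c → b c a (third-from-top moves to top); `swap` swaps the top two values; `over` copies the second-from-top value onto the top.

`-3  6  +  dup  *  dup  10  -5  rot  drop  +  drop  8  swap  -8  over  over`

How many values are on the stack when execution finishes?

5

-3   → -3
6    → -3 6
+    → 3
dup  → 3 3
*    → 9
dup  → 9 9
10   → 9 9 10
-5   → 9 9 10 -5
rot  → 9 10 -5 9
drop → 9 10 -5
+    → 9 5
drop → 9
8    → 9 8
swap → 8 9
-8   → 8 9 -8
over → 8 9 -8 9
over → 8 9 -8 9 -8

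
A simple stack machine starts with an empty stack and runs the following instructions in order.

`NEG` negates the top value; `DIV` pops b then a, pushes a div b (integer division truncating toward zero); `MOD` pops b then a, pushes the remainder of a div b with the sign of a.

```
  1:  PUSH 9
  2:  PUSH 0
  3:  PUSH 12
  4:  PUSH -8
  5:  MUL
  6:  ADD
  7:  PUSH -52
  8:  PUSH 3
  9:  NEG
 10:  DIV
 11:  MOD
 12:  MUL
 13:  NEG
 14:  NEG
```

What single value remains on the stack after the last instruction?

PUSH 9   → 9
PUSH 0   → 9 0
PUSH 12  → 9 0 12
PUSH -8  → 9 0 12 -8
MUL      → 9 0 -96
ADD      → 9 -96
PUSH -52 → 9 -96 -52
PUSH 3   → 9 -96 -52 3
NEG      → 9 -96 -52 -3
DIV      → 9 -96 17
MOD      → 9 -11
MUL      → -99
NEG      → 99
NEG      → -99

-99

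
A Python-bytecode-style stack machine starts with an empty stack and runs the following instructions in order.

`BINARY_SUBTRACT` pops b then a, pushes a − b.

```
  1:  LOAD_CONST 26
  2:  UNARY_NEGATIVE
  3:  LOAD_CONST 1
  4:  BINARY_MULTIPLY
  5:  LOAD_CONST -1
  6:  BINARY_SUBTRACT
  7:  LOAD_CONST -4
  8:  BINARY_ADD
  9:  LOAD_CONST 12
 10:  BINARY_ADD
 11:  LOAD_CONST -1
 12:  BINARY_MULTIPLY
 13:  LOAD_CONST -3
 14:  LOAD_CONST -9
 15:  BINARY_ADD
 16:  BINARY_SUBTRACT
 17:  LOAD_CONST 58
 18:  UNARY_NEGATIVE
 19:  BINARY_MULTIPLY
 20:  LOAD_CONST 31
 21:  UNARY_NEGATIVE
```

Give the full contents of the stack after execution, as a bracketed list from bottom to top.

[-1682, -31]

LOAD_CONST 26   -> [26]
UNARY_NEGATIVE  -> [-26]
LOAD_CONST 1    -> [-26, 1]
BINARY_MULTIPLY -> [-26]
LOAD_CONST -1   -> [-26, -1]
BINARY_SUBTRACT -> [-25]
LOAD_CONST -4   -> [-25, -4]
BINARY_ADD      -> [-29]
LOAD_CONST 12   -> [-29, 12]
BINARY_ADD      -> [-17]
LOAD_CONST -1   -> [-17, -1]
BINARY_MULTIPLY -> [17]
LOAD_CONST -3   -> [17, -3]
LOAD_CONST -9   -> [17, -3, -9]
BINARY_ADD      -> [17, -12]
BINARY_SUBTRACT -> [29]
LOAD_CONST 58   -> [29, 58]
UNARY_NEGATIVE  -> [29, -58]
BINARY_MULTIPLY -> [-1682]
LOAD_CONST 31   -> [-1682, 31]
UNARY_NEGATIVE  -> [-1682, -31]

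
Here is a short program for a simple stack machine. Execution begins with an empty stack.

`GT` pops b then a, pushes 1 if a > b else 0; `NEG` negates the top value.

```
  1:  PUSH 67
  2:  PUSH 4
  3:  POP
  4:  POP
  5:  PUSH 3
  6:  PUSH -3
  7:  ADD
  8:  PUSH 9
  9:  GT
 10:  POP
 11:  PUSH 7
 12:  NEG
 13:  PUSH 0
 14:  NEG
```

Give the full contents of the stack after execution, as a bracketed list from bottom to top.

[-7, 0]

PUSH 67 → 67
PUSH 4  → 67 4
POP     → 67
POP     → (empty)
PUSH 3  → 3
PUSH -3 → 3 -3
ADD     → 0
PUSH 9  → 0 9
GT      → 0
POP     → (empty)
PUSH 7  → 7
NEG     → -7
PUSH 0  → -7 0
NEG     → -7 0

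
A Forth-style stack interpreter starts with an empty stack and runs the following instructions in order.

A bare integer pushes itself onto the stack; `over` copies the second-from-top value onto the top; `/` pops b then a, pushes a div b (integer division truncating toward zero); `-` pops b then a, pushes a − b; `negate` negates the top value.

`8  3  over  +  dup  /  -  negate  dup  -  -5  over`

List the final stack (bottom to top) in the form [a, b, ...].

[0, -5, 0]

8       8
3       8 3
over    8 3 8
+       8 11
dup     8 11 11
/       8 1
-       7
negate  -7
dup     -7 -7
-       0
-5      0 -5
over    0 -5 0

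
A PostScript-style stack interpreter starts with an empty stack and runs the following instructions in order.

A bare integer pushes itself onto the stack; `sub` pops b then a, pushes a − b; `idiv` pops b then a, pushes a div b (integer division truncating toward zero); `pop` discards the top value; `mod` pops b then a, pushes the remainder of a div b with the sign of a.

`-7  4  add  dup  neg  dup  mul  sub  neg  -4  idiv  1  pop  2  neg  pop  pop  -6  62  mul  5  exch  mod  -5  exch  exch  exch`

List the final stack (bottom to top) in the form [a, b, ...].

[-5, 5]

-7   : [-7]
4    : [-7, 4]
add  : [-3]
dup  : [-3, -3]
neg  : [-3, 3]
dup  : [-3, 3, 3]
mul  : [-3, 9]
sub  : [-12]
neg  : [12]
-4   : [12, -4]
idiv : [-3]
1    : [-3, 1]
pop  : [-3]
2    : [-3, 2]
neg  : [-3, -2]
pop  : [-3]
pop  : []
-6   : [-6]
62   : [-6, 62]
mul  : [-372]
5    : [-372, 5]
exch : [5, -372]
mod  : [5]
-5   : [5, -5]
exch : [-5, 5]
exch : [5, -5]
exch : [-5, 5]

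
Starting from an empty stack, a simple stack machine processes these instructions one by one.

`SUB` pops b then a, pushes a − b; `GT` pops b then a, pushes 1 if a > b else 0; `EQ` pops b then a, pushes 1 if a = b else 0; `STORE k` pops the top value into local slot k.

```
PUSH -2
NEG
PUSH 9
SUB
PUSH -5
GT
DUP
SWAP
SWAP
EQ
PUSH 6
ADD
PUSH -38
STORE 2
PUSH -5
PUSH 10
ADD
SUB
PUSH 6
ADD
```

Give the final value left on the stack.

8

PUSH -2   -2
NEG       2
PUSH 9    2 9
SUB       -7
PUSH -5   -7 -5
GT        0
DUP       0 0
SWAP      0 0
SWAP      0 0
EQ        1
PUSH 6    1 6
ADD       7
PUSH -38  7 -38
STORE 2   7
PUSH -5   7 -5
PUSH 10   7 -5 10
ADD       7 5
SUB       2
PUSH 6    2 6
ADD       8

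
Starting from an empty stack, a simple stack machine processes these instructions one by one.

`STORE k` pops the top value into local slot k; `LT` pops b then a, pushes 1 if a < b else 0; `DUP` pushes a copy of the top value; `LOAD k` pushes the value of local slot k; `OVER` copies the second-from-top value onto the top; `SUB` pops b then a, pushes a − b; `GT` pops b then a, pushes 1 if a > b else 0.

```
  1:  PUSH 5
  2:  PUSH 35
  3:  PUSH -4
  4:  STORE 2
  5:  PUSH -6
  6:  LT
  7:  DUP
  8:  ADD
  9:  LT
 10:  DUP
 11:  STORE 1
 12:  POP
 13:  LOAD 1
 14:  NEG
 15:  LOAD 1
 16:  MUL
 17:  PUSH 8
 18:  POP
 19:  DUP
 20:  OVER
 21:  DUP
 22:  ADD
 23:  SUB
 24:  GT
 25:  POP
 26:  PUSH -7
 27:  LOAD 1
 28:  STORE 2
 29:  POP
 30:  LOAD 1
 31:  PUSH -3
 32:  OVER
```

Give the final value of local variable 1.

PUSH 5   [5]
PUSH 35  [5, 35]
PUSH -4  [5, 35, -4]
STORE 2  [5, 35]
PUSH -6  [5, 35, -6]
LT       [5, 0]
DUP      [5, 0, 0]
ADD      [5, 0]
LT       [0]
DUP      [0, 0]
STORE 1  [0]
POP      []
LOAD 1   [0]
NEG      [0]
LOAD 1   [0, 0]
MUL      [0]
PUSH 8   [0, 8]
POP      [0]
DUP      [0, 0]
OVER     [0, 0, 0]
DUP      [0, 0, 0, 0]
ADD      [0, 0, 0]
SUB      [0, 0]
GT       [0]
POP      []
PUSH -7  [-7]
LOAD 1   [-7, 0]
STORE 2  [-7]
POP      []
LOAD 1   [0]
PUSH -3  [0, -3]
OVER     [0, -3, 0]

0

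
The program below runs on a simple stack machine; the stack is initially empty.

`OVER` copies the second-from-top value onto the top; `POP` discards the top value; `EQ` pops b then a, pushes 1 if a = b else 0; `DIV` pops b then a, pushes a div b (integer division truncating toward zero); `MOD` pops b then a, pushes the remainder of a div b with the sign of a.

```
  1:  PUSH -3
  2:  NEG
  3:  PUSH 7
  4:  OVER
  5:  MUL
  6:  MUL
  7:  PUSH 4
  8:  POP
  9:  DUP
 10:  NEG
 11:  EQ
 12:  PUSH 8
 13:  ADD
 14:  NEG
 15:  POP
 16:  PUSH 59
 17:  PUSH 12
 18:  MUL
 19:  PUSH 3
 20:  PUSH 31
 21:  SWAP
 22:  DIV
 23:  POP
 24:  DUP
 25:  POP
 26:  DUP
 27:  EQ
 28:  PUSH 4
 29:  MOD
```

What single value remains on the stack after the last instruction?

PUSH -3 → [-3]
NEG     → [3]
PUSH 7  → [3, 7]
OVER    → [3, 7, 3]
MUL     → [3, 21]
MUL     → [63]
PUSH 4  → [63, 4]
POP     → [63]
DUP     → [63, 63]
NEG     → [63, -63]
EQ      → [0]
PUSH 8  → [0, 8]
ADD     → [8]
NEG     → [-8]
POP     → []
PUSH 59 → [59]
PUSH 12 → [59, 12]
MUL     → [708]
PUSH 3  → [708, 3]
PUSH 31 → [708, 3, 31]
SWAP    → [708, 31, 3]
DIV     → [708, 10]
POP     → [708]
DUP     → [708, 708]
POP     → [708]
DUP     → [708, 708]
EQ      → [1]
PUSH 4  → [1, 4]
MOD     → [1]

1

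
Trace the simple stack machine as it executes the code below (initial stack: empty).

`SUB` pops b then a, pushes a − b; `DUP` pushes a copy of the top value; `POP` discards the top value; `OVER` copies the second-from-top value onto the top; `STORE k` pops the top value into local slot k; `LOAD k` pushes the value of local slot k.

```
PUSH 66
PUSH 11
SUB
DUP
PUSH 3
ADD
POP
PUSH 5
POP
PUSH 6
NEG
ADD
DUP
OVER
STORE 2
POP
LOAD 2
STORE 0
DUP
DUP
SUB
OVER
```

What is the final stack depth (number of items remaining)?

3

PUSH 66 : 66
PUSH 11 : 66 11
SUB     : 55
DUP     : 55 55
PUSH 3  : 55 55 3
ADD     : 55 58
POP     : 55
PUSH 5  : 55 5
POP     : 55
PUSH 6  : 55 6
NEG     : 55 -6
ADD     : 49
DUP     : 49 49
OVER    : 49 49 49
STORE 2 : 49 49
POP     : 49
LOAD 2  : 49 49
STORE 0 : 49
DUP     : 49 49
DUP     : 49 49 49
SUB     : 49 0
OVER    : 49 0 49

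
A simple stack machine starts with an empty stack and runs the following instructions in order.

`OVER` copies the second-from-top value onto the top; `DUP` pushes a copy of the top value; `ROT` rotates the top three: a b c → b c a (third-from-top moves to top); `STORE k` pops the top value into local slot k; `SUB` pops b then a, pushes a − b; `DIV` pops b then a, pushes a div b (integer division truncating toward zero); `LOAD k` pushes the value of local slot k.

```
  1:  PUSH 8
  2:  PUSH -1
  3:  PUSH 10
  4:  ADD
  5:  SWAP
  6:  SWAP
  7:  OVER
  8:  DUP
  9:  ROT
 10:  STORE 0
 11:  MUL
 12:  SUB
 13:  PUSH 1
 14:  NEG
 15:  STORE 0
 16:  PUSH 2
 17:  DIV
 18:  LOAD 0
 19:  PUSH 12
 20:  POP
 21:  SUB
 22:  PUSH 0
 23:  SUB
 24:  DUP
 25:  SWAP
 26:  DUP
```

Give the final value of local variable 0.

PUSH 8  : 8
PUSH -1 : 8 -1
PUSH 10 : 8 -1 10
ADD     : 8 9
SWAP    : 9 8
SWAP    : 8 9
OVER    : 8 9 8
DUP     : 8 9 8 8
ROT     : 8 8 8 9
STORE 0 : 8 8 8
MUL     : 8 64
SUB     : -56
PUSH 1  : -56 1
NEG     : -56 -1
STORE 0 : -56
PUSH 2  : -56 2
DIV     : -28
LOAD 0  : -28 -1
PUSH 12 : -28 -1 12
POP     : -28 -1
SUB     : -27
PUSH 0  : -27 0
SUB     : -27
DUP     : -27 -27
SWAP    : -27 -27
DUP     : -27 -27 -27

-1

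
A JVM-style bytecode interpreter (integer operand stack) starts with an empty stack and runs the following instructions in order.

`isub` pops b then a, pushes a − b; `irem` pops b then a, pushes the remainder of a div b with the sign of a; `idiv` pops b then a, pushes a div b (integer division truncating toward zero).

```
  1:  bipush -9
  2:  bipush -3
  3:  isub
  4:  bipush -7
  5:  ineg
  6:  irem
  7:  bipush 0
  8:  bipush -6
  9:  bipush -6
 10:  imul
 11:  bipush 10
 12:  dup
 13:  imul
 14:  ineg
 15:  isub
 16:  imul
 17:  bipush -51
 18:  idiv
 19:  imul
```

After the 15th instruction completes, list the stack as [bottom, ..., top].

bipush -9 -> [-9]
bipush -3 -> [-9, -3]
isub      -> [-6]
bipush -7 -> [-6, -7]
ineg      -> [-6, 7]
irem      -> [-6]
bipush 0  -> [-6, 0]
bipush -6 -> [-6, 0, -6]
bipush -6 -> [-6, 0, -6, -6]
imul      -> [-6, 0, 36]
bipush 10 -> [-6, 0, 36, 10]
dup       -> [-6, 0, 36, 10, 10]
imul      -> [-6, 0, 36, 100]
ineg      -> [-6, 0, 36, -100]
isub      -> [-6, 0, 136]

[-6, 0, 136]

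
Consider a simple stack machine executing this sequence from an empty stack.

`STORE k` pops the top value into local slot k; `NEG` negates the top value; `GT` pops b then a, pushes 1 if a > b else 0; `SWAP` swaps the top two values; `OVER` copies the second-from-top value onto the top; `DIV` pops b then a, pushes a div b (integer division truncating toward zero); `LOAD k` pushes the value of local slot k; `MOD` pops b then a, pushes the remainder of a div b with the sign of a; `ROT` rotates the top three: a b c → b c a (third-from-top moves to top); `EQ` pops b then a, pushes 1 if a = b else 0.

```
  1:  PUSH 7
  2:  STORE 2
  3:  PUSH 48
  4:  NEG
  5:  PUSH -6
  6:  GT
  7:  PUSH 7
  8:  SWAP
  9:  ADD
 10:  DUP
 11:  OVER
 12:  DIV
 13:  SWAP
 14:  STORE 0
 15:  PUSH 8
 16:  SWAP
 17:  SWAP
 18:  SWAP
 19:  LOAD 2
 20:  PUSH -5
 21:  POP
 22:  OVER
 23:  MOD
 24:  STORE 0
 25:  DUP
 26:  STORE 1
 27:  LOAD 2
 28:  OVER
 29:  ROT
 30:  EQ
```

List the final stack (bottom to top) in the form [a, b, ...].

[8, 7, 1]

PUSH 7   7
STORE 2  (empty)
PUSH 48  48
NEG      -48
PUSH -6  -48 -6
GT       0
PUSH 7   0 7
SWAP     7 0
ADD      7
DUP      7 7
OVER     7 7 7
DIV      7 1
SWAP     1 7
STORE 0  1
PUSH 8   1 8
SWAP     8 1
SWAP     1 8
SWAP     8 1
LOAD 2   8 1 7
PUSH -5  8 1 7 -5
POP      8 1 7
OVER     8 1 7 1
MOD      8 1 0
STORE 0  8 1
DUP      8 1 1
STORE 1  8 1
LOAD 2   8 1 7
OVER     8 1 7 1
ROT      8 7 1 1
EQ       8 7 1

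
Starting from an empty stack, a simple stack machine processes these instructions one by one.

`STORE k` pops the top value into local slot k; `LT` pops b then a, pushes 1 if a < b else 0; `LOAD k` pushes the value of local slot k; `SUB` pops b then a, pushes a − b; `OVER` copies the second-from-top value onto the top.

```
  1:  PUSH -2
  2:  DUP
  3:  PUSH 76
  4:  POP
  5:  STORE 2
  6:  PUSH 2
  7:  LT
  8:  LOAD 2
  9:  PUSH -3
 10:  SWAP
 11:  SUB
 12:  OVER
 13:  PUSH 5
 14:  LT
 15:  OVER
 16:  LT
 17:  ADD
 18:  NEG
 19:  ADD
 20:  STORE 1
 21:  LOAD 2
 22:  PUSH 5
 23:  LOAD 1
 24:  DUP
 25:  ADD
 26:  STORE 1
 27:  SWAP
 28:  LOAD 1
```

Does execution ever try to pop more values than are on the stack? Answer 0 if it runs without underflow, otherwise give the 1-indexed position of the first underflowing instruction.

PUSH -2 -> -2
DUP     -> -2 -2
PUSH 76 -> -2 -2 76
POP     -> -2 -2
STORE 2 -> -2
PUSH 2  -> -2 2
LT      -> 1
LOAD 2  -> 1 -2
PUSH -3 -> 1 -2 -3
SWAP    -> 1 -3 -2
SUB     -> 1 -1
OVER    -> 1 -1 1
PUSH 5  -> 1 -1 1 5
LT      -> 1 -1 1
OVER    -> 1 -1 1 -1
LT      -> 1 -1 0
ADD     -> 1 -1
NEG     -> 1 1
ADD     -> 2
STORE 1 -> (empty)
LOAD 2  -> -2
PUSH 5  -> -2 5
LOAD 1  -> -2 5 2
DUP     -> -2 5 2 2
ADD     -> -2 5 4
STORE 1 -> -2 5
SWAP    -> 5 -2
LOAD 1  -> 5 -2 4

0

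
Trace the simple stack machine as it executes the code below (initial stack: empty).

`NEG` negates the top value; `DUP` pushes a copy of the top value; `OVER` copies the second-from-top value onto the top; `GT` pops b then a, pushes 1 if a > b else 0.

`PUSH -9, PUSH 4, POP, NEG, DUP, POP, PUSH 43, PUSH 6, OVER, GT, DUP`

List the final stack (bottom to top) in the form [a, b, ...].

PUSH -9 → -9
PUSH 4  → -9 4
POP     → -9
NEG     → 9
DUP     → 9 9
POP     → 9
PUSH 43 → 9 43
PUSH 6  → 9 43 6
OVER    → 9 43 6 43
GT      → 9 43 0
DUP     → 9 43 0 0

[9, 43, 0, 0]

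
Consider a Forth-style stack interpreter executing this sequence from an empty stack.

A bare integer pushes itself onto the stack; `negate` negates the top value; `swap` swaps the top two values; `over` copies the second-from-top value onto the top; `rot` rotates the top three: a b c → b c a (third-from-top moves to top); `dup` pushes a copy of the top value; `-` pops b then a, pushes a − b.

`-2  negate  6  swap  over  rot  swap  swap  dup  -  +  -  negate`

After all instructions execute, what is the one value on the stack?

-2     -> -2
negate -> 2
6      -> 2 6
swap   -> 6 2
over   -> 6 2 6
rot    -> 2 6 6
swap   -> 2 6 6
swap   -> 2 6 6
dup    -> 2 6 6 6
-      -> 2 6 0
+      -> 2 6
-      -> -4
negate -> 4

4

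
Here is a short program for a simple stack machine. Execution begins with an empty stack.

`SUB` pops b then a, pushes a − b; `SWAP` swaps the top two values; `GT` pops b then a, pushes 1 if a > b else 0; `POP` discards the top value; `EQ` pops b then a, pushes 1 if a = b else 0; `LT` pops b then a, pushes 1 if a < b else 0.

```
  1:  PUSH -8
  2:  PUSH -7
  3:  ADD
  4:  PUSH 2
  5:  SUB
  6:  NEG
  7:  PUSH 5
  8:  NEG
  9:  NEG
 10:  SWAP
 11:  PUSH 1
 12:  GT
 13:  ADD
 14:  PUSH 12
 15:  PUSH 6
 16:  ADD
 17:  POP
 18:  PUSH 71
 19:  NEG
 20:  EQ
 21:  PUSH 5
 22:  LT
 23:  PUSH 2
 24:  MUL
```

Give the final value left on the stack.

2

PUSH -8 → -8
PUSH -7 → -8 -7
ADD     → -15
PUSH 2  → -15 2
SUB     → -17
NEG     → 17
PUSH 5  → 17 5
NEG     → 17 -5
NEG     → 17 5
SWAP    → 5 17
PUSH 1  → 5 17 1
GT      → 5 1
ADD     → 6
PUSH 12 → 6 12
PUSH 6  → 6 12 6
ADD     → 6 18
POP     → 6
PUSH 71 → 6 71
NEG     → 6 -71
EQ      → 0
PUSH 5  → 0 5
LT      → 1
PUSH 2  → 1 2
MUL     → 2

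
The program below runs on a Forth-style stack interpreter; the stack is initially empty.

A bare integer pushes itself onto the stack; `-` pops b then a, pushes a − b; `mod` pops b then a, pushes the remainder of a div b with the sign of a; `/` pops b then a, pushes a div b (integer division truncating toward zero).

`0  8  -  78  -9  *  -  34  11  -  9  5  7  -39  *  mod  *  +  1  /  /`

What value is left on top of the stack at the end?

0   → [0]
8   → [0, 8]
-   → [-8]
78  → [-8, 78]
-9  → [-8, 78, -9]
*   → [-8, -702]
-   → [694]
34  → [694, 34]
11  → [694, 34, 11]
-   → [694, 23]
9   → [694, 23, 9]
5   → [694, 23, 9, 5]
7   → [694, 23, 9, 5, 7]
-39 → [694, 23, 9, 5, 7, -39]
*   → [694, 23, 9, 5, -273]
mod → [694, 23, 9, 5]
*   → [694, 23, 45]
+   → [694, 68]
1   → [694, 68, 1]
/   → [694, 68]
/   → [10]

10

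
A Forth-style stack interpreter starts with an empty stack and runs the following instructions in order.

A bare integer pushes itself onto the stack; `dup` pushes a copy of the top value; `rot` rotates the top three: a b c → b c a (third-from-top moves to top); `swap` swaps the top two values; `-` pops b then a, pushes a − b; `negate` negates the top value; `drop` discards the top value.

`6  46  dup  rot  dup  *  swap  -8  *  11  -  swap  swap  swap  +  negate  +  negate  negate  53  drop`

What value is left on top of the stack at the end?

389

6       [6]
46      [6, 46]
dup     [6, 46, 46]
rot     [46, 46, 6]
dup     [46, 46, 6, 6]
*       [46, 46, 36]
swap    [46, 36, 46]
-8      [46, 36, 46, -8]
*       [46, 36, -368]
11      [46, 36, -368, 11]
-       [46, 36, -379]
swap    [46, -379, 36]
swap    [46, 36, -379]
swap    [46, -379, 36]
+       [46, -343]
negate  [46, 343]
+       [389]
negate  [-389]
negate  [389]
53      [389, 53]
drop    [389]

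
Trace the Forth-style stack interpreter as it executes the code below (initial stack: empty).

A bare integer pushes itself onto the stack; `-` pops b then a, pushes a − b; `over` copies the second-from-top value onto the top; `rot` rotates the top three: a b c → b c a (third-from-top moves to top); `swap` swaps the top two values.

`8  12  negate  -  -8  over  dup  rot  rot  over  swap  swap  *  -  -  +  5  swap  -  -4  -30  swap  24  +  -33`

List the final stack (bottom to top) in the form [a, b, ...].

8       [8]
12      [8, 12]
negate  [8, -12]
-       [20]
-8      [20, -8]
over    [20, -8, 20]
dup     [20, -8, 20, 20]
rot     [20, 20, 20, -8]
rot     [20, 20, -8, 20]
over    [20, 20, -8, 20, -8]
swap    [20, 20, -8, -8, 20]
swap    [20, 20, -8, 20, -8]
*       [20, 20, -8, -160]
-       [20, 20, 152]
-       [20, -132]
+       [-112]
5       [-112, 5]
swap    [5, -112]
-       [117]
-4      [117, -4]
-30     [117, -4, -30]
swap    [117, -30, -4]
24      [117, -30, -4, 24]
+       [117, -30, 20]
-33     [117, -30, 20, -33]

[117, -30, 20, -33]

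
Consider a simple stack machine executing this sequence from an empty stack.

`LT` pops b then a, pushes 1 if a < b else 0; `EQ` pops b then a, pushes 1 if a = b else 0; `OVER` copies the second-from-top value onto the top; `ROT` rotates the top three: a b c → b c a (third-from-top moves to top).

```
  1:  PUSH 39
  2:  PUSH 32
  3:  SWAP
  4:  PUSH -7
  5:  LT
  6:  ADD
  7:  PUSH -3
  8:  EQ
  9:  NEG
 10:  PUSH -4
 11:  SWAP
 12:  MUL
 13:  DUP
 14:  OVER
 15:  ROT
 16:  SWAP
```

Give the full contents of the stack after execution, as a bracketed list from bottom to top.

PUSH 39 → [39]
PUSH 32 → [39, 32]
SWAP    → [32, 39]
PUSH -7 → [32, 39, -7]
LT      → [32, 0]
ADD     → [32]
PUSH -3 → [32, -3]
EQ      → [0]
NEG     → [0]
PUSH -4 → [0, -4]
SWAP    → [-4, 0]
MUL     → [0]
DUP     → [0, 0]
OVER    → [0, 0, 0]
ROT     → [0, 0, 0]
SWAP    → [0, 0, 0]

[0, 0, 0]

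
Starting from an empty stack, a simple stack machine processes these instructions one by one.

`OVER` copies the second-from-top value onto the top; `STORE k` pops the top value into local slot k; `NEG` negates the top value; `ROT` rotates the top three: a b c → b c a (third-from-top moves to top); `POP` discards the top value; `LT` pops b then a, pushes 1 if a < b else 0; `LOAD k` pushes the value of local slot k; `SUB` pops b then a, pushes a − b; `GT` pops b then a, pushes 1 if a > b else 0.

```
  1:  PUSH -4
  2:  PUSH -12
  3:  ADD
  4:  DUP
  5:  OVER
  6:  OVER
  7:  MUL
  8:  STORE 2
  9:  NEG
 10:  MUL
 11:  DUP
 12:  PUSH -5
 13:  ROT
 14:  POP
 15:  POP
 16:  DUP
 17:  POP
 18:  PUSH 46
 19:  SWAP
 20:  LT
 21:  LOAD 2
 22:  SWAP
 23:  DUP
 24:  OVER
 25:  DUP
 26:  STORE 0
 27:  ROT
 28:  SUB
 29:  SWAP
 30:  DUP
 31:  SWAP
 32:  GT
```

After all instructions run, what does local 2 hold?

256

PUSH -4  -> -4
PUSH -12 -> -4 -12
ADD      -> -16
DUP      -> -16 -16
OVER     -> -16 -16 -16
OVER     -> -16 -16 -16 -16
MUL      -> -16 -16 256
STORE 2  -> -16 -16
NEG      -> -16 16
MUL      -> -256
DUP      -> -256 -256
PUSH -5  -> -256 -256 -5
ROT      -> -256 -5 -256
POP      -> -256 -5
POP      -> -256
DUP      -> -256 -256
POP      -> -256
PUSH 46  -> -256 46
SWAP     -> 46 -256
LT       -> 0
LOAD 2   -> 0 256
SWAP     -> 256 0
DUP      -> 256 0 0
OVER     -> 256 0 0 0
DUP      -> 256 0 0 0 0
STORE 0  -> 256 0 0 0
ROT      -> 256 0 0 0
SUB      -> 256 0 0
SWAP     -> 256 0 0
DUP      -> 256 0 0 0
SWAP     -> 256 0 0 0
GT       -> 256 0 0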